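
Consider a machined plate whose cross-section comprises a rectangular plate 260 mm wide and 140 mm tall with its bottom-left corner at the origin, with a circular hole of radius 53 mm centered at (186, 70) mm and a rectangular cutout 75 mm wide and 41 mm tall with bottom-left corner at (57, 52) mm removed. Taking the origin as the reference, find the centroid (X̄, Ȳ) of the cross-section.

X̄ = 114.28 mm, Ȳ = 69.69 mm

plate: A = 260 × 140 = 36400.00, centroid at (130.00, 70.00).
hole 1: A = −π·53² = -8824.73, centroid at (186.00, 70.00).
hole 2: A = −(75 × 41) = -3075.00, centroid at (94.50, 72.50).
ΣA = 24500.27 mm²
ΣAX̄ = (36400.00)(130.00) + (-8824.73)(186.00) + (-3075.00)(94.50) = 2800012.02 mm³
ΣAȲ = (36400.00)(70.00) + (-8824.73)(70.00) + (-3075.00)(72.50) = 1707331.14 mm³
X̄ = 2800012.02 / 24500.27 = 114.28 mm
Ȳ = 1707331.14 / 24500.27 = 69.69 mm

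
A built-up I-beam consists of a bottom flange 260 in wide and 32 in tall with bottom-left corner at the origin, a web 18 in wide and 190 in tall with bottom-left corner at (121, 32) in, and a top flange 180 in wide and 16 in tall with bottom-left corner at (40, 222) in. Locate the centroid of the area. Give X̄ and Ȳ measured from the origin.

Part | A | x̄ᵢ | ȳᵢ | A·x̄ᵢ | A·ȳᵢ
bottom flange | 8320.00 | 130.00 | 16.00 | 1081600.00 | 133120.00
web | 3420.00 | 130.00 | 127.00 | 444600.00 | 434340.00
top flange | 2880.00 | 130.00 | 230.00 | 374400.00 | 662400.00
Σ | 14620.00 |  |  | 1900600.00 | 1229860.00
X̄ = 1900600.00 / 14620.00 = 130.00 in
Ȳ = 1229860.00 / 14620.00 = 84.12 in

X̄ = 130.00 in, Ȳ = 84.12 in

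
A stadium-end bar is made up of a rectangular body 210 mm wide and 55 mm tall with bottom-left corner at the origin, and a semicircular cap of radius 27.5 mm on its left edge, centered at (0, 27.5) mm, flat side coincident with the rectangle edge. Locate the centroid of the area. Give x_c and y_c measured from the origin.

x_c = 94.12 mm, y_c = 27.50 mm

rectangular body: A = 210 × 55 = 11550.00, centroid at (105.00, 27.50).
semicircular end: A = ½π·27.5² = 1187.91, centroid at (-11.67, 27.50).
ΣA = 12737.91 mm²
ΣAx_c = (11550.00)(105.00) + (1187.91)(-11.67) = 1198885.42 mm³
ΣAy_c = (11550.00)(27.50) + (1187.91)(27.50) = 350292.65 mm³
x_c = 1198885.42 / 12737.91 = 94.12 mm
y_c = 350292.65 / 12737.91 = 27.50 mm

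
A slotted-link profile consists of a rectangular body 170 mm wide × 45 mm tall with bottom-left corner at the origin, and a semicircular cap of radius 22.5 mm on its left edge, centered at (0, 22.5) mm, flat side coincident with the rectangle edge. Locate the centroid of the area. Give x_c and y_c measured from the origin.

Part | A | x̄ᵢ | ȳᵢ | A·x̄ᵢ | A·ȳᵢ
rectangular body | 7650.00 | 85.00 | 22.50 | 650250.00 | 172125.00
semicircular end | 795.22 | -9.55 | 22.50 | -7593.75 | 17892.35
Σ | 8445.22 |  |  | 642656.25 | 190017.35
x_c = 642656.25 / 8445.22 = 76.10 mm
y_c = 190017.35 / 8445.22 = 22.50 mm

x_c = 76.10 mm, y_c = 22.50 mm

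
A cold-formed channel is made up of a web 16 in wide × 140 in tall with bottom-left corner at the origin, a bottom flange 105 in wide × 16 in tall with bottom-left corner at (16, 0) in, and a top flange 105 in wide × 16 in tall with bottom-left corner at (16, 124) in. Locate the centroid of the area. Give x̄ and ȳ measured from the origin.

x̄ = 44.30 in, ȳ = 70.00 in

web: A = 16 × 140 = 2240.00, centroid at (8.00, 70.00).
bottom flange: A = 105 × 16 = 1680.00, centroid at (68.50, 8.00).
top flange: A = 105 × 16 = 1680.00, centroid at (68.50, 132.00).
ΣA = 5600.00 in²
ΣAx̄ = (2240.00)(8.00) + (1680.00)(68.50) + (1680.00)(68.50) = 248080.00 in³
ΣAȳ = (2240.00)(70.00) + (1680.00)(8.00) + (1680.00)(132.00) = 392000.00 in³
x̄ = 248080.00 / 5600.00 = 44.30 in
ȳ = 392000.00 / 5600.00 = 70.00 in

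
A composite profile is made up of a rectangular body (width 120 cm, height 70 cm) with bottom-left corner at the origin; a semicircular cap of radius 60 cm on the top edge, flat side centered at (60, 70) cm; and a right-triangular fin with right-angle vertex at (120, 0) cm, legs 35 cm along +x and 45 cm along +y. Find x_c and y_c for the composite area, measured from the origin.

x_c = 63.80 cm, y_c = 56.98 cm

rectangular body: A = 120 × 70 = 8400.00, centroid at (60.00, 35.00).
semicircular top: A = ½π·60² = 5654.87, centroid at (60.00, 95.46).
triangular fin: A = ½·35·45 = 787.50, centroid at (131.67, 15.00).
ΣA = 14842.37 cm², ΣAx_c = 946979.51 cm³, ΣAy_c = 845653.17 cm³.
x_c = 946979.51/14842.37 = 63.80 cm; y_c = 845653.17/14842.37 = 56.98 cm.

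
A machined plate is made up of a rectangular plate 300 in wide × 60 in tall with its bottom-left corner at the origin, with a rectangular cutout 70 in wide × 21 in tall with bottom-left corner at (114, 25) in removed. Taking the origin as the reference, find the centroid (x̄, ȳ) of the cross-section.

plate: A = 300 × 60 = 18000.00, centroid at (150.00, 30.00).
hole: A = −(70 × 21) = -1470.00, centroid at (149.00, 35.50).
ΣA = 16530.00 in², ΣAx̄ = 2480970.00 in³, ΣAȳ = 487815.00 in³.
x̄ = 2480970.00/16530.00 = 150.09 in; ȳ = 487815.00/16530.00 = 29.51 in.

x̄ = 150.09 in, ȳ = 29.51 in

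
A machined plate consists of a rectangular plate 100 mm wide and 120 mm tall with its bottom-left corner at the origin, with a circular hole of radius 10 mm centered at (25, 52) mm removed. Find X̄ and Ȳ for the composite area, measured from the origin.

Part | A | x̄ᵢ | ȳᵢ | A·x̄ᵢ | A·ȳᵢ
plate | 12000.00 | 50.00 | 60.00 | 600000.00 | 720000.00
hole | -314.16 | 25.00 | 52.00 | -7853.98 | -16336.28
Σ | 11685.84 |  |  | 592146.02 | 703663.72
X̄ = 592146.02 / 11685.84 = 50.67 mm
Ȳ = 703663.72 / 11685.84 = 60.22 mm

X̄ = 50.67 mm, Ȳ = 60.22 mm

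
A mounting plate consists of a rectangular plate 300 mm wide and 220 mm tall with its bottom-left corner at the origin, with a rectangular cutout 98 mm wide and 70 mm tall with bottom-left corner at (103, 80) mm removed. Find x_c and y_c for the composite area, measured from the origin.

x_c = 149.77 mm, y_c = 109.42 mm

plate: A = 300 × 220 = 66000.00, centroid at (150.00, 110.00).
hole: A = −(98 × 70) = -6860.00, centroid at (152.00, 115.00).
ΣA = 59140.00 mm², ΣAx_c = 8857280.00 mm³, ΣAy_c = 6471100.00 mm³.
x_c = 8857280.00/59140.00 = 149.77 mm; y_c = 6471100.00/59140.00 = 109.42 mm.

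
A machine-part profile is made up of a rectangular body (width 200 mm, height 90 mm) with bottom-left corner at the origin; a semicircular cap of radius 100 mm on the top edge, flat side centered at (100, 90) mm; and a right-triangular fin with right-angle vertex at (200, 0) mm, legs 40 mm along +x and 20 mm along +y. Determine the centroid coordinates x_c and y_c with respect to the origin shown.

rectangular body: A = 200 × 90 = 18000.00, centroid at (100.00, 45.00).
semicircular top: A = ½π·100² = 15707.96, centroid at (100.00, 132.44).
triangular fin: A = ½·40·20 = 400.00, centroid at (213.33, 6.67).
ΣA = 34107.96 mm²
ΣAx_c = (18000.00)(100.00) + (15707.96)(100.00) + (400.00)(213.33) = 3456129.66 mm³
ΣAy_c = (18000.00)(45.00) + (15707.96)(132.44) + (400.00)(6.67) = 2893050.03 mm³
x_c = 3456129.66 / 34107.96 = 101.33 mm
y_c = 2893050.03 / 34107.96 = 84.82 mm

x_c = 101.33 mm, y_c = 84.82 mm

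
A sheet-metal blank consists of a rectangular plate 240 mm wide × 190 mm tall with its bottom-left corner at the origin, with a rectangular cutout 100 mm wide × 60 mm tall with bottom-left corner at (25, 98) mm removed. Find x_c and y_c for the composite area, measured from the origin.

x_c = 126.82 mm, y_c = 90.00 mm

plate: A = 240 × 190 = 45600.00, centroid at (120.00, 95.00).
hole: A = −(100 × 60) = -6000.00, centroid at (75.00, 128.00).
ΣA = 39600.00 mm²
ΣAx_c = (45600.00)(120.00) + (-6000.00)(75.00) = 5022000.00 mm³
ΣAy_c = (45600.00)(95.00) + (-6000.00)(128.00) = 3564000.00 mm³
x_c = 5022000.00 / 39600.00 = 126.82 mm
y_c = 3564000.00 / 39600.00 = 90.00 mm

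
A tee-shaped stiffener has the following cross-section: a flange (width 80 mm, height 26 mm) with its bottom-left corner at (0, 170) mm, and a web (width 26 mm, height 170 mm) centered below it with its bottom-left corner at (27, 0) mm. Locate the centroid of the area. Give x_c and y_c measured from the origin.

x_c = 40.00 mm, y_c = 116.36 mm

web: A = 26 × 170 = 4420.00, centroid at (40.00, 85.00).
flange: A = 80 × 26 = 2080.00, centroid at (40.00, 183.00).
ΣA = 6500.00 mm², ΣAx_c = 260000.00 mm³, ΣAy_c = 756340.00 mm³.
x_c = 260000.00/6500.00 = 40.00 mm; y_c = 756340.00/6500.00 = 116.36 mm.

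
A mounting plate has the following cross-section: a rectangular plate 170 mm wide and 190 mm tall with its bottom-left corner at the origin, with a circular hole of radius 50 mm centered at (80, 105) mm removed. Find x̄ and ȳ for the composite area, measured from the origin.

x̄ = 86.61 mm, ȳ = 91.79 mm

plate: A = 170 × 190 = 32300.00, centroid at (85.00, 95.00).
hole: A = −π·50² = -7853.98, centroid at (80.00, 105.00).
ΣA = 24446.02 mm², ΣAx̄ = 2117181.47 mm³, ΣAȳ = 2243831.93 mm³.
x̄ = 2117181.47/24446.02 = 86.61 mm; ȳ = 2243831.93/24446.02 = 91.79 mm.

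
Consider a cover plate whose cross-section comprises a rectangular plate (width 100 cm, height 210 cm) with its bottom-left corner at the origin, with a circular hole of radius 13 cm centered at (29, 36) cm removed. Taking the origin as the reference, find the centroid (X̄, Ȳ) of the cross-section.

Part | A | x̄ᵢ | ȳᵢ | A·x̄ᵢ | A·ȳᵢ
plate | 21000.00 | 50.00 | 105.00 | 1050000.00 | 2205000.00
hole | -530.93 | 29.00 | 36.00 | -15396.95 | -19113.45
Σ | 20469.07 |  |  | 1034603.05 | 2185886.55
X̄ = 1034603.05 / 20469.07 = 50.54 cm
Ȳ = 2185886.55 / 20469.07 = 106.79 cm

X̄ = 50.54 cm, Ȳ = 106.79 cm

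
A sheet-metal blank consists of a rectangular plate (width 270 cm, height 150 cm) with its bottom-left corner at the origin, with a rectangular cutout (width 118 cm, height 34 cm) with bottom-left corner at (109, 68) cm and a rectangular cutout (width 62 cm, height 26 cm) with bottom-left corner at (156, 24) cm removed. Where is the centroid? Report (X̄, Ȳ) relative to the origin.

X̄ = 128.80 cm, Ȳ = 75.61 cm

plate: A = 270 × 150 = 40500.00, centroid at (135.00, 75.00).
hole 1: A = −(118 × 34) = -4012.00, centroid at (168.00, 85.00).
hole 2: A = −(62 × 26) = -1612.00, centroid at (187.00, 37.00).
ΣA = 34876.00 cm²
ΣAX̄ = (40500.00)(135.00) + (-4012.00)(168.00) + (-1612.00)(187.00) = 4492040.00 cm³
ΣAȲ = (40500.00)(75.00) + (-4012.00)(85.00) + (-1612.00)(37.00) = 2636836.00 cm³
X̄ = 4492040.00 / 34876.00 = 128.80 cm
Ȳ = 2636836.00 / 34876.00 = 75.61 cm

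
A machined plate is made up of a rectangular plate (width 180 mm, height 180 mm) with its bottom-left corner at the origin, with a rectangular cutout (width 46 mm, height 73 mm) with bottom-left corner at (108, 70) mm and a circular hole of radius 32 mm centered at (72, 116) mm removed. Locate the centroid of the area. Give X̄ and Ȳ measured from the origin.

plate: A = 180 × 180 = 32400.00, centroid at (90.00, 90.00).
hole 1: A = −(46 × 73) = -3358.00, centroid at (131.00, 106.50).
hole 2: A = −π·32² = -3216.99, centroid at (72.00, 116.00).
ΣA = 25825.01 mm²
ΣAX̄ = (32400.00)(90.00) + (-3358.00)(131.00) + (-3216.99)(72.00) = 2244478.66 mm³
ΣAȲ = (32400.00)(90.00) + (-3358.00)(106.50) + (-3216.99)(116.00) = 2185202.06 mm³
X̄ = 2244478.66 / 25825.01 = 86.91 mm
Ȳ = 2185202.06 / 25825.01 = 84.62 mm

X̄ = 86.91 mm, Ȳ = 84.62 mm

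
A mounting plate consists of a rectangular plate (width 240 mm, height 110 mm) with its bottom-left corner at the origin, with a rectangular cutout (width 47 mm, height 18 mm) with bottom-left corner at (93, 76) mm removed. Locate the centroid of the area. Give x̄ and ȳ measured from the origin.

plate: A = 240 × 110 = 26400.00, centroid at (120.00, 55.00).
hole: A = −(47 × 18) = -846.00, centroid at (116.50, 85.00).
ΣA = 25554.00 mm²
ΣAx̄ = (26400.00)(120.00) + (-846.00)(116.50) = 3069441.00 mm³
ΣAȳ = (26400.00)(55.00) + (-846.00)(85.00) = 1380090.00 mm³
x̄ = 3069441.00 / 25554.00 = 120.12 mm
ȳ = 1380090.00 / 25554.00 = 54.01 mm

x̄ = 120.12 mm, ȳ = 54.01 mm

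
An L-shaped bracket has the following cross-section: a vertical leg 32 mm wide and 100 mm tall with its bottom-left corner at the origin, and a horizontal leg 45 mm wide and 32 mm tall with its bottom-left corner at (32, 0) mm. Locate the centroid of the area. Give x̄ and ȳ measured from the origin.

x̄ = 27.95 mm, ȳ = 39.45 mm

Part | A | x̄ᵢ | ȳᵢ | A·x̄ᵢ | A·ȳᵢ
vertical leg | 3200.00 | 16.00 | 50.00 | 51200.00 | 160000.00
horizontal leg | 1440.00 | 54.50 | 16.00 | 78480.00 | 23040.00
Σ | 4640.00 |  |  | 129680.00 | 183040.00
x̄ = 129680.00 / 4640.00 = 27.95 mm
ȳ = 183040.00 / 4640.00 = 39.45 mm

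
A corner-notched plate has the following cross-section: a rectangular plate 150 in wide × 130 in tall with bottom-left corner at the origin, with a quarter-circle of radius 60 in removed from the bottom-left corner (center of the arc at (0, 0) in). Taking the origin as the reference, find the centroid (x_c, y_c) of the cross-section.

x_c = 83.40 in, y_c = 71.70 in

Part | A | x̄ᵢ | ȳᵢ | A·x̄ᵢ | A·ȳᵢ
plate | 19500.00 | 75.00 | 65.00 | 1462500.00 | 1267500.00
removed quarter-circle | -2827.43 | 25.46 | 25.46 | -72000.00 | -72000.00
Σ | 16672.57 |  |  | 1390500.00 | 1195500.00
x_c = 1390500.00 / 16672.57 = 83.40 in
y_c = 1195500.00 / 16672.57 = 71.70 in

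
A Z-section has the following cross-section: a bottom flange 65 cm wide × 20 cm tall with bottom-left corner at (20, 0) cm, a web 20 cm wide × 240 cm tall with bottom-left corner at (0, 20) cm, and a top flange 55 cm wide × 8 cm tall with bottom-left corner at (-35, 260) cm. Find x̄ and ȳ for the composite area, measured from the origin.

x̄ = 17.27 cm, ȳ = 122.50 cm

bottom flange: A = 65 × 20 = 1300.00, centroid at (52.50, 10.00).
web: A = 20 × 240 = 4800.00, centroid at (10.00, 140.00).
top flange: A = 55 × 8 = 440.00, centroid at (-7.50, 264.00).
ΣA = 6540.00 cm², ΣAx̄ = 112950.00 cm³, ΣAȳ = 801160.00 cm³.
x̄ = 112950.00/6540.00 = 17.27 cm; ȳ = 801160.00/6540.00 = 122.50 cm.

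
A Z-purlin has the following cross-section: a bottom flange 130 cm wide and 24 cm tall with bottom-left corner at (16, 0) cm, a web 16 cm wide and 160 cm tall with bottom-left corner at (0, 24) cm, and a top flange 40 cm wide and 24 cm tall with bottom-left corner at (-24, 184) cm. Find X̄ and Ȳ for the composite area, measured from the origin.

X̄ = 40.57 cm, Ȳ = 74.07 cm

bottom flange: A = 130 × 24 = 3120.00, centroid at (81.00, 12.00).
web: A = 16 × 160 = 2560.00, centroid at (8.00, 104.00).
top flange: A = 40 × 24 = 960.00, centroid at (-4.00, 196.00).
ΣA = 6640.00 cm², ΣAX̄ = 269360.00 cm³, ΣAȲ = 491840.00 cm³.
X̄ = 269360.00/6640.00 = 40.57 cm; Ȳ = 491840.00/6640.00 = 74.07 cm.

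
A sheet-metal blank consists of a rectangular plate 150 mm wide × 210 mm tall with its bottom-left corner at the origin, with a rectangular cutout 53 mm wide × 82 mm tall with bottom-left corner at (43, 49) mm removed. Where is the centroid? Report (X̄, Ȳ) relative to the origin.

plate: A = 150 × 210 = 31500.00, centroid at (75.00, 105.00).
hole: A = −(53 × 82) = -4346.00, centroid at (69.50, 90.00).
ΣA = 27154.00 mm²
ΣAX̄ = (31500.00)(75.00) + (-4346.00)(69.50) = 2060453.00 mm³
ΣAȲ = (31500.00)(105.00) + (-4346.00)(90.00) = 2916360.00 mm³
X̄ = 2060453.00 / 27154.00 = 75.88 mm
Ȳ = 2916360.00 / 27154.00 = 107.40 mm

X̄ = 75.88 mm, Ȳ = 107.40 mm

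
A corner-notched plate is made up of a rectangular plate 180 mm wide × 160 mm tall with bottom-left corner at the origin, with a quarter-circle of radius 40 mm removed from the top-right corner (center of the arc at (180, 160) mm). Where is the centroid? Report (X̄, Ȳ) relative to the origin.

plate: A = 180 × 160 = 28800.00, centroid at (90.00, 80.00).
removed quarter-circle: A = −¼π·40² = -1256.64, centroid at (163.02, 143.02).
ΣA = 27543.36 mm²
ΣAX̄ = (28800.00)(90.00) + (-1256.64)(163.02) = 2387138.66 mm³
ΣAȲ = (28800.00)(80.00) + (-1256.64)(143.02) = 2124271.40 mm³
X̄ = 2387138.66 / 27543.36 = 86.67 mm
Ȳ = 2124271.40 / 27543.36 = 77.12 mm

X̄ = 86.67 mm, Ȳ = 77.12 mm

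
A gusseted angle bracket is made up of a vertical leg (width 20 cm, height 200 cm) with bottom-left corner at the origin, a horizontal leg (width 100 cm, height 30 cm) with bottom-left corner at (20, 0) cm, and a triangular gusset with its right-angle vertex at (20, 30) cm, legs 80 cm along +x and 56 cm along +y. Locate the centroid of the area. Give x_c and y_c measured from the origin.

Part | A | x̄ᵢ | ȳᵢ | A·x̄ᵢ | A·ȳᵢ
vertical leg | 4000.00 | 10.00 | 100.00 | 40000.00 | 400000.00
horizontal leg | 3000.00 | 70.00 | 15.00 | 210000.00 | 45000.00
gusset | 2240.00 | 46.67 | 48.67 | 104533.33 | 109013.33
Σ | 9240.00 |  |  | 354533.33 | 554013.33
x_c = 354533.33 / 9240.00 = 38.37 cm
y_c = 554013.33 / 9240.00 = 59.96 cm

x_c = 38.37 cm, y_c = 59.96 cm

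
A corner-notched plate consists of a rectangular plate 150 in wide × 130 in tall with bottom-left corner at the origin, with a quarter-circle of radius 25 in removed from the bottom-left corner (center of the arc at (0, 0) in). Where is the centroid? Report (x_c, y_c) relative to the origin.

x_c = 76.66 in, y_c = 66.40 in

plate: A = 150 × 130 = 19500.00, centroid at (75.00, 65.00).
removed quarter-circle: A = −¼π·25² = -490.87, centroid at (10.61, 10.61).
ΣA = 19009.13 in²
ΣAx_c = (19500.00)(75.00) + (-490.87)(10.61) = 1457291.67 in³
ΣAy_c = (19500.00)(65.00) + (-490.87)(10.61) = 1262291.67 in³
x_c = 1457291.67 / 19009.13 = 76.66 in
y_c = 1262291.67 / 19009.13 = 66.40 in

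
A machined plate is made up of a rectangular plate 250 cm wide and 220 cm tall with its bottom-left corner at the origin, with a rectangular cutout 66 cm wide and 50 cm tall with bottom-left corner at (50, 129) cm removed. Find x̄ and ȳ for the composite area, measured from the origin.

plate: A = 250 × 220 = 55000.00, centroid at (125.00, 110.00).
hole: A = −(66 × 50) = -3300.00, centroid at (83.00, 154.00).
ΣA = 51700.00 cm²
ΣAx̄ = (55000.00)(125.00) + (-3300.00)(83.00) = 6601100.00 cm³
ΣAȳ = (55000.00)(110.00) + (-3300.00)(154.00) = 5541800.00 cm³
x̄ = 6601100.00 / 51700.00 = 127.68 cm
ȳ = 5541800.00 / 51700.00 = 107.19 cm

x̄ = 127.68 cm, ȳ = 107.19 cm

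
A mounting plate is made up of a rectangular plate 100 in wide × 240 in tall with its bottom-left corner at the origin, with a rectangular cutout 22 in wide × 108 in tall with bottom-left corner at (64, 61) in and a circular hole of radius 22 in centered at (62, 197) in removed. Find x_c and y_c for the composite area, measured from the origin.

x_c = 46.14 in, y_c = 114.77 in

plate: A = 100 × 240 = 24000.00, centroid at (50.00, 120.00).
hole 1: A = −(22 × 108) = -2376.00, centroid at (75.00, 115.00).
hole 2: A = −π·22² = -1520.53, centroid at (62.00, 197.00).
ΣA = 20103.47 in², ΣAx_c = 927527.09 in³, ΣAy_c = 2307215.42 in³.
x_c = 927527.09/20103.47 = 46.14 in; y_c = 2307215.42/20103.47 = 114.77 in.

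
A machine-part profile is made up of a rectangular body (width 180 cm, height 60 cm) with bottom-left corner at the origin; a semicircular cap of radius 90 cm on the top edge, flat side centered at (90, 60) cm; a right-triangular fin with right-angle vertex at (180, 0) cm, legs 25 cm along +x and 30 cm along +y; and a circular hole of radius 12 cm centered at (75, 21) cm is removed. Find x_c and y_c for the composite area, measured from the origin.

x_c = 91.86 cm, y_c = 66.86 cm

Part | A | x̄ᵢ | ȳᵢ | A·x̄ᵢ | A·ȳᵢ
rectangular body | 10800.00 | 90.00 | 30.00 | 972000.00 | 324000.00
semicircular top | 12723.45 | 90.00 | 98.20 | 1145110.52 | 1249407.01
triangular fin | 375.00 | 188.33 | 10.00 | 70625.00 | 3750.00
hole | -452.39 | 75.00 | 21.00 | -33929.20 | -9500.18
Σ | 23446.06 |  |  | 2153806.32 | 1567656.84
x_c = 2153806.32 / 23446.06 = 91.86 cm
y_c = 1567656.84 / 23446.06 = 66.86 cm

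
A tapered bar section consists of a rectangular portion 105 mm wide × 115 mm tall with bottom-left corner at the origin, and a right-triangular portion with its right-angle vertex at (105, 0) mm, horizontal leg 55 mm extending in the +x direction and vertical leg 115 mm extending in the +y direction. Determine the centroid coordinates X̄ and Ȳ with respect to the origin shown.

rectangular portion: A = 105 × 115 = 12075.00, centroid at (52.50, 57.50).
triangular portion: A = ½·55·115 = 3162.50, centroid at (123.33, 38.33).
ΣA = 15237.50 mm², ΣAX̄ = 1023979.17 mm³, ΣAȲ = 815541.67 mm³.
X̄ = 1023979.17/15237.50 = 67.20 mm; Ȳ = 815541.67/15237.50 = 53.52 mm.

X̄ = 67.20 mm, Ȳ = 53.52 mm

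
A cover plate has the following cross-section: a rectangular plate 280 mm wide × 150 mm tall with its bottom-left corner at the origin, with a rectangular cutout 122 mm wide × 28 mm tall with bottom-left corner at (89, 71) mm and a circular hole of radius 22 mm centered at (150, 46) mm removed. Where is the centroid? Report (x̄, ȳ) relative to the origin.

x̄ = 138.67 mm, ȳ = 75.27 mm

Part | A | x̄ᵢ | ȳᵢ | A·x̄ᵢ | A·ȳᵢ
plate | 42000.00 | 140.00 | 75.00 | 5880000.00 | 3150000.00
hole 1 | -3416.00 | 150.00 | 85.00 | -512400.00 | -290360.00
hole 2 | -1520.53 | 150.00 | 46.00 | -228079.63 | -69944.42
Σ | 37063.47 |  |  | 5139520.37 | 2789695.58
x̄ = 5139520.37 / 37063.47 = 138.67 mm
ȳ = 2789695.58 / 37063.47 = 75.27 mm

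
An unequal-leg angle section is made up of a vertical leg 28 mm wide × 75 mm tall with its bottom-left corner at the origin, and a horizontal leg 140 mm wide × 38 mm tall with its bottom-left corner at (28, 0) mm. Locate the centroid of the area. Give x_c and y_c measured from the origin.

vertical leg: A = 28 × 75 = 2100.00, centroid at (14.00, 37.50).
horizontal leg: A = 140 × 38 = 5320.00, centroid at (98.00, 19.00).
ΣA = 7420.00 mm², ΣAx_c = 550760.00 mm³, ΣAy_c = 179830.00 mm³.
x_c = 550760.00/7420.00 = 74.23 mm; y_c = 179830.00/7420.00 = 24.24 mm.

x_c = 74.23 mm, y_c = 24.24 mm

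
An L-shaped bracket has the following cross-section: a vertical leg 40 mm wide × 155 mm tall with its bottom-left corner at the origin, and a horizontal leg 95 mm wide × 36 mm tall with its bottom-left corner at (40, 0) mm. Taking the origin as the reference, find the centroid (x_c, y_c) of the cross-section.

vertical leg: A = 40 × 155 = 6200.00, centroid at (20.00, 77.50).
horizontal leg: A = 95 × 36 = 3420.00, centroid at (87.50, 18.00).
ΣA = 9620.00 mm², ΣAx_c = 423250.00 mm³, ΣAy_c = 542060.00 mm³.
x_c = 423250.00/9620.00 = 44.00 mm; y_c = 542060.00/9620.00 = 56.35 mm.

x_c = 44.00 mm, y_c = 56.35 mm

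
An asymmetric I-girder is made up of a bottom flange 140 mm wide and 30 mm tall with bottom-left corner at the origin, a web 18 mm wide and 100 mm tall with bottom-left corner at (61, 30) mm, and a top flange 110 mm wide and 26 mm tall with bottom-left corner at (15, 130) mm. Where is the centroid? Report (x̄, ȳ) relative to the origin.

bottom flange: A = 140 × 30 = 4200.00, centroid at (70.00, 15.00).
web: A = 18 × 100 = 1800.00, centroid at (70.00, 80.00).
top flange: A = 110 × 26 = 2860.00, centroid at (70.00, 143.00).
ΣA = 8860.00 mm², ΣAx̄ = 620200.00 mm³, ΣAȳ = 615980.00 mm³.
x̄ = 620200.00/8860.00 = 70.00 mm; ȳ = 615980.00/8860.00 = 69.52 mm.

x̄ = 70.00 mm, ȳ = 69.52 mm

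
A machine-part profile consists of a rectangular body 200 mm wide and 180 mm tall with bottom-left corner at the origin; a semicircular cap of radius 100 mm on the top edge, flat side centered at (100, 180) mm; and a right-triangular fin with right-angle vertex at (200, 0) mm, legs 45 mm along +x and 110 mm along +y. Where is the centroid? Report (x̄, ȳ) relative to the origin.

Part | A | x̄ᵢ | ȳᵢ | A·x̄ᵢ | A·ȳᵢ
rectangular body | 36000.00 | 100.00 | 90.00 | 3600000.00 | 3240000.00
semicircular top | 15707.96 | 100.00 | 222.44 | 1570796.33 | 3494100.05
triangular fin | 2475.00 | 215.00 | 36.67 | 532125.00 | 90750.00
Σ | 54182.96 |  |  | 5702921.33 | 6824850.05
x̄ = 5702921.33 / 54182.96 = 105.25 mm
ȳ = 6824850.05 / 54182.96 = 125.96 mm

x̄ = 105.25 mm, ȳ = 125.96 mm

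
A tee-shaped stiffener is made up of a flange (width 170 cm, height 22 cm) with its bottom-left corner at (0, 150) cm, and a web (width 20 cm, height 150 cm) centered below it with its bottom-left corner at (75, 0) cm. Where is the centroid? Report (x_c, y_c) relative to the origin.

x_c = 85.00 cm, y_c = 122.72 cm

web: A = 20 × 150 = 3000.00, centroid at (85.00, 75.00).
flange: A = 170 × 22 = 3740.00, centroid at (85.00, 161.00).
ΣA = 6740.00 cm², ΣAx_c = 572900.00 cm³, ΣAy_c = 827140.00 cm³.
x_c = 572900.00/6740.00 = 85.00 cm; y_c = 827140.00/6740.00 = 122.72 cm.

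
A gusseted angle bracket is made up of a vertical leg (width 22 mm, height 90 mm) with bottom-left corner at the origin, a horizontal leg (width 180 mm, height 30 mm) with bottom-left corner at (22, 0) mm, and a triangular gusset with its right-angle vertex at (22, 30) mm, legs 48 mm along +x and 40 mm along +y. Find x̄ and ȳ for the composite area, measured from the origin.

vertical leg: A = 22 × 90 = 1980.00, centroid at (11.00, 45.00).
horizontal leg: A = 180 × 30 = 5400.00, centroid at (112.00, 15.00).
gusset: A = ½·48·40 = 960.00, centroid at (38.00, 43.33).
ΣA = 8340.00 mm², ΣAx̄ = 663060.00 mm³, ΣAȳ = 211700.00 mm³.
x̄ = 663060.00/8340.00 = 79.50 mm; ȳ = 211700.00/8340.00 = 25.38 mm.

x̄ = 79.50 mm, ȳ = 25.38 mm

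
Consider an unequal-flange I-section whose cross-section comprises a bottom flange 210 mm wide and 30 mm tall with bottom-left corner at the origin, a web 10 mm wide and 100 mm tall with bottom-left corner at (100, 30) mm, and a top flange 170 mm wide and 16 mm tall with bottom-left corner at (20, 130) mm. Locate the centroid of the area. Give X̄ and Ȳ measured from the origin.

bottom flange: A = 210 × 30 = 6300.00, centroid at (105.00, 15.00).
web: A = 10 × 100 = 1000.00, centroid at (105.00, 80.00).
top flange: A = 170 × 16 = 2720.00, centroid at (105.00, 138.00).
ΣA = 10020.00 mm²
ΣAX̄ = (6300.00)(105.00) + (1000.00)(105.00) + (2720.00)(105.00) = 1052100.00 mm³
ΣAȲ = (6300.00)(15.00) + (1000.00)(80.00) + (2720.00)(138.00) = 549860.00 mm³
X̄ = 1052100.00 / 10020.00 = 105.00 mm
Ȳ = 549860.00 / 10020.00 = 54.88 mm

X̄ = 105.00 mm, Ȳ = 54.88 mm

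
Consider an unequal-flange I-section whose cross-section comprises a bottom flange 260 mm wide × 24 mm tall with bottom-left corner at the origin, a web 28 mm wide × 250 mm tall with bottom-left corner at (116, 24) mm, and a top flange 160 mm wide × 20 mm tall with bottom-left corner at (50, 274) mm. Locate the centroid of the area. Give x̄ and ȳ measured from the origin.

x̄ = 130.00 mm, ȳ = 123.28 mm

bottom flange: A = 260 × 24 = 6240.00, centroid at (130.00, 12.00).
web: A = 28 × 250 = 7000.00, centroid at (130.00, 149.00).
top flange: A = 160 × 20 = 3200.00, centroid at (130.00, 284.00).
ΣA = 16440.00 mm²
ΣAx̄ = (6240.00)(130.00) + (7000.00)(130.00) + (3200.00)(130.00) = 2137200.00 mm³
ΣAȳ = (6240.00)(12.00) + (7000.00)(149.00) + (3200.00)(284.00) = 2026680.00 mm³
x̄ = 2137200.00 / 16440.00 = 130.00 mm
ȳ = 2026680.00 / 16440.00 = 123.28 mm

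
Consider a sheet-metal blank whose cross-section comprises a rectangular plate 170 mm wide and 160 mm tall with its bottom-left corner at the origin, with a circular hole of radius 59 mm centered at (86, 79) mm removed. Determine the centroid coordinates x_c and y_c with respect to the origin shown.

plate: A = 170 × 160 = 27200.00, centroid at (85.00, 80.00).
hole: A = −π·59² = -10935.88, centroid at (86.00, 79.00).
ΣA = 16264.12 mm², ΣAx_c = 1371513.97 mm³, ΣAy_c = 1312065.16 mm³.
x_c = 1371513.97/16264.12 = 84.33 mm; y_c = 1312065.16/16264.12 = 80.67 mm.

x_c = 84.33 mm, y_c = 80.67 mm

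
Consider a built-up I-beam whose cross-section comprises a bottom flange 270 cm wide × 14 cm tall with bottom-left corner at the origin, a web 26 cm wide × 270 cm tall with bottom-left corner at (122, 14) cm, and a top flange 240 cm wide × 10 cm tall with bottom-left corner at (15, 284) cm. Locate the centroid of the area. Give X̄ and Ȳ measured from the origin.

bottom flange: A = 270 × 14 = 3780.00, centroid at (135.00, 7.00).
web: A = 26 × 270 = 7020.00, centroid at (135.00, 149.00).
top flange: A = 240 × 10 = 2400.00, centroid at (135.00, 289.00).
ΣA = 13200.00 cm²
ΣAX̄ = (3780.00)(135.00) + (7020.00)(135.00) + (2400.00)(135.00) = 1782000.00 cm³
ΣAȲ = (3780.00)(7.00) + (7020.00)(149.00) + (2400.00)(289.00) = 1766040.00 cm³
X̄ = 1782000.00 / 13200.00 = 135.00 cm
Ȳ = 1766040.00 / 13200.00 = 133.79 cm

X̄ = 135.00 cm, Ȳ = 133.79 cm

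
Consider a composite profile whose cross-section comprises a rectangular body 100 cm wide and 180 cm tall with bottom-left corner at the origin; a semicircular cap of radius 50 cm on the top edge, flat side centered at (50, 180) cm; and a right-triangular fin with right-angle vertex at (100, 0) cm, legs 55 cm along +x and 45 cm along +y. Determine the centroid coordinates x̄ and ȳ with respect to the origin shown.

Part | A | x̄ᵢ | ȳᵢ | A·x̄ᵢ | A·ȳᵢ
rectangular body | 18000.00 | 50.00 | 90.00 | 900000.00 | 1620000.00
semicircular top | 3926.99 | 50.00 | 201.22 | 196349.54 | 790191.68
triangular fin | 1237.50 | 118.33 | 15.00 | 146437.50 | 18562.50
Σ | 23164.49 |  |  | 1242787.04 | 2428754.18
x̄ = 1242787.04 / 23164.49 = 53.65 cm
ȳ = 2428754.18 / 23164.49 = 104.85 cm

x̄ = 53.65 cm, ȳ = 104.85 cm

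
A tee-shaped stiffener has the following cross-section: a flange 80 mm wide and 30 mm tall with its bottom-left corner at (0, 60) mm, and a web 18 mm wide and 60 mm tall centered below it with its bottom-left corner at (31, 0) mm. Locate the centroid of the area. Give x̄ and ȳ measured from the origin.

web: A = 18 × 60 = 1080.00, centroid at (40.00, 30.00).
flange: A = 80 × 30 = 2400.00, centroid at (40.00, 75.00).
ΣA = 3480.00 mm²
ΣAx̄ = (1080.00)(40.00) + (2400.00)(40.00) = 139200.00 mm³
ΣAȳ = (1080.00)(30.00) + (2400.00)(75.00) = 212400.00 mm³
x̄ = 139200.00 / 3480.00 = 40.00 mm
ȳ = 212400.00 / 3480.00 = 61.03 mm

x̄ = 40.00 mm, ȳ = 61.03 mm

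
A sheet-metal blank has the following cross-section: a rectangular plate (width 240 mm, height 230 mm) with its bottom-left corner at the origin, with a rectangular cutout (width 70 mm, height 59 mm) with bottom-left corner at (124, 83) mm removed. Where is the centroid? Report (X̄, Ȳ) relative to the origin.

X̄ = 116.85 mm, Ȳ = 115.20 mm

plate: A = 240 × 230 = 55200.00, centroid at (120.00, 115.00).
hole: A = −(70 × 59) = -4130.00, centroid at (159.00, 112.50).
ΣA = 51070.00 mm², ΣAX̄ = 5967330.00 mm³, ΣAȲ = 5883375.00 mm³.
X̄ = 5967330.00/51070.00 = 116.85 mm; Ȳ = 5883375.00/51070.00 = 115.20 mm.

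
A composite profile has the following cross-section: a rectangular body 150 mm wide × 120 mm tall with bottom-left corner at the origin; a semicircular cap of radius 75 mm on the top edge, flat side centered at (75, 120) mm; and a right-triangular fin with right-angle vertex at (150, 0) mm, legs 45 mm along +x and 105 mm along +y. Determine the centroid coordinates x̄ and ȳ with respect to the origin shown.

x̄ = 82.28 mm, ȳ = 85.77 mm

rectangular body: A = 150 × 120 = 18000.00, centroid at (75.00, 60.00).
semicircular top: A = ½π·75² = 8835.73, centroid at (75.00, 151.83).
triangular fin: A = ½·45·105 = 2362.50, centroid at (165.00, 35.00).
ΣA = 29198.23 mm², ΣAx̄ = 2402492.20 mm³, ΣAȳ = 2504225.02 mm³.
x̄ = 2402492.20/29198.23 = 82.28 mm; ȳ = 2504225.02/29198.23 = 85.77 mm.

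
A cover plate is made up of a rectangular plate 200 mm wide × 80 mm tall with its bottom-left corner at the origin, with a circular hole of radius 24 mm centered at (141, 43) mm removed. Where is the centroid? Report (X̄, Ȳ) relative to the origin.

X̄ = 94.77 mm, Ȳ = 39.62 mm

plate: A = 200 × 80 = 16000.00, centroid at (100.00, 40.00).
hole: A = −π·24² = -1809.56, centroid at (141.00, 43.00).
ΣA = 14190.44 mm²
ΣAX̄ = (16000.00)(100.00) + (-1809.56)(141.00) = 1344852.41 mm³
ΣAȲ = (16000.00)(40.00) + (-1809.56)(43.00) = 562189.03 mm³
X̄ = 1344852.41 / 14190.44 = 94.77 mm
Ȳ = 562189.03 / 14190.44 = 39.62 mm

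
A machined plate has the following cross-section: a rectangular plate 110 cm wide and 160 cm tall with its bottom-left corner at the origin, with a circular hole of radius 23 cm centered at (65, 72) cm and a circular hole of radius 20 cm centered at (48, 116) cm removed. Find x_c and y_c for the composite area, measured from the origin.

x_c = 54.47 cm, y_c = 77.82 cm

plate: A = 110 × 160 = 17600.00, centroid at (55.00, 80.00).
hole 1: A = −π·23² = -1661.90, centroid at (65.00, 72.00).
hole 2: A = −π·20² = -1256.64, centroid at (48.00, 116.00).
ΣA = 14681.46 cm², ΣAx_c = 799657.76 cm³, ΣAy_c = 1142573.12 cm³.
x_c = 799657.76/14681.46 = 54.47 cm; y_c = 1142573.12/14681.46 = 77.82 cm.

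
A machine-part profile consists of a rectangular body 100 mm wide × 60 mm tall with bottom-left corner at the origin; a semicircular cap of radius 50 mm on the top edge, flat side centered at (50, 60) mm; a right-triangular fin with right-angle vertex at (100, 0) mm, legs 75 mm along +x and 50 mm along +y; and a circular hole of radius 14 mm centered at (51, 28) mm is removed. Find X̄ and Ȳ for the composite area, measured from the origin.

X̄ = 62.52 mm, Ȳ = 45.86 mm

Part | A | x̄ᵢ | ȳᵢ | A·x̄ᵢ | A·ȳᵢ
rectangular body | 6000.00 | 50.00 | 30.00 | 300000.00 | 180000.00
semicircular top | 3926.99 | 50.00 | 81.22 | 196349.54 | 318952.78
triangular fin | 1875.00 | 125.00 | 16.67 | 234375.00 | 31250.00
hole | -615.75 | 51.00 | 28.00 | -31403.36 | -17241.06
Σ | 11186.24 |  |  | 699321.18 | 512961.72
X̄ = 699321.18 / 11186.24 = 62.52 mm
Ȳ = 512961.72 / 11186.24 = 45.86 mm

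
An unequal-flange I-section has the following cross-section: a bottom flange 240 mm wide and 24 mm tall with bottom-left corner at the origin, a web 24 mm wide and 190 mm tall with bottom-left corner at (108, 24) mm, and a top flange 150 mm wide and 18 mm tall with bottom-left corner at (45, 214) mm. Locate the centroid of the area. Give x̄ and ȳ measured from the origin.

Part | A | x̄ᵢ | ȳᵢ | A·x̄ᵢ | A·ȳᵢ
bottom flange | 5760.00 | 120.00 | 12.00 | 691200.00 | 69120.00
web | 4560.00 | 120.00 | 119.00 | 547200.00 | 542640.00
top flange | 2700.00 | 120.00 | 223.00 | 324000.00 | 602100.00
Σ | 13020.00 |  |  | 1562400.00 | 1213860.00
x̄ = 1562400.00 / 13020.00 = 120.00 mm
ȳ = 1213860.00 / 13020.00 = 93.23 mm

x̄ = 120.00 mm, ȳ = 93.23 mm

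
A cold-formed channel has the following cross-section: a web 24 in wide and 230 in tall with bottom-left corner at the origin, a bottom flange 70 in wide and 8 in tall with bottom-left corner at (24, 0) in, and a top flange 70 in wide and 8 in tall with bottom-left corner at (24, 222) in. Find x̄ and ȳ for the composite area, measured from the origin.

Part | A | x̄ᵢ | ȳᵢ | A·x̄ᵢ | A·ȳᵢ
web | 5520.00 | 12.00 | 115.00 | 66240.00 | 634800.00
bottom flange | 560.00 | 59.00 | 4.00 | 33040.00 | 2240.00
top flange | 560.00 | 59.00 | 226.00 | 33040.00 | 126560.00
Σ | 6640.00 |  |  | 132320.00 | 763600.00
x̄ = 132320.00 / 6640.00 = 19.93 in
ȳ = 763600.00 / 6640.00 = 115.00 in

x̄ = 19.93 in, ȳ = 115.00 in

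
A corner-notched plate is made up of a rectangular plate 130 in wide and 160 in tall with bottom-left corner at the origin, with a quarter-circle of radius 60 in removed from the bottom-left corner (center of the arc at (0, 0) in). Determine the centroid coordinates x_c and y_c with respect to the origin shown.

x_c = 71.22 in, y_c = 88.58 in

plate: A = 130 × 160 = 20800.00, centroid at (65.00, 80.00).
removed quarter-circle: A = −¼π·60² = -2827.43, centroid at (25.46, 25.46).
ΣA = 17972.57 in²
ΣAx_c = (20800.00)(65.00) + (-2827.43)(25.46) = 1280000.00 in³
ΣAy_c = (20800.00)(80.00) + (-2827.43)(25.46) = 1592000.00 in³
x_c = 1280000.00 / 17972.57 = 71.22 in
y_c = 1592000.00 / 17972.57 = 88.58 in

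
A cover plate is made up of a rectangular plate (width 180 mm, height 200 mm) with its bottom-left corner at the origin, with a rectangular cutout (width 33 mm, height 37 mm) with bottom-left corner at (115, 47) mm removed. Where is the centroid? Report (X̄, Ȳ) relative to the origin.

X̄ = 88.54 mm, Ȳ = 101.21 mm

plate: A = 180 × 200 = 36000.00, centroid at (90.00, 100.00).
hole: A = −(33 × 37) = -1221.00, centroid at (131.50, 65.50).
ΣA = 34779.00 mm², ΣAX̄ = 3079438.50 mm³, ΣAȲ = 3520024.50 mm³.
X̄ = 3079438.50/34779.00 = 88.54 mm; Ȳ = 3520024.50/34779.00 = 101.21 mm.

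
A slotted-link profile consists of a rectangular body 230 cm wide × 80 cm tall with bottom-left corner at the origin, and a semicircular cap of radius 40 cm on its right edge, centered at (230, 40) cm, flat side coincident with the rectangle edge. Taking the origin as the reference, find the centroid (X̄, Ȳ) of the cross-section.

Part | A | x̄ᵢ | ȳᵢ | A·x̄ᵢ | A·ȳᵢ
rectangular body | 18400.00 | 115.00 | 40.00 | 2116000.00 | 736000.00
semicircular end | 2513.27 | 246.98 | 40.00 | 620719.71 | 100530.96
Σ | 20913.27 |  |  | 2736719.71 | 836530.96
X̄ = 2736719.71 / 20913.27 = 130.86 cm
Ȳ = 836530.96 / 20913.27 = 40.00 cm

X̄ = 130.86 cm, Ȳ = 40.00 cm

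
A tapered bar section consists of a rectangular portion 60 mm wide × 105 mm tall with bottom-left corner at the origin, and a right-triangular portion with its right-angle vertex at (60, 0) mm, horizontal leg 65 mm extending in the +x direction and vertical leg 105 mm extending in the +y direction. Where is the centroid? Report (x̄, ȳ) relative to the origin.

x̄ = 48.15 mm, ȳ = 46.35 mm

rectangular portion: A = 60 × 105 = 6300.00, centroid at (30.00, 52.50).
triangular portion: A = ½·65·105 = 3412.50, centroid at (81.67, 35.00).
ΣA = 9712.50 mm²
ΣAx̄ = (6300.00)(30.00) + (3412.50)(81.67) = 467687.50 mm³
ΣAȳ = (6300.00)(52.50) + (3412.50)(35.00) = 450187.50 mm³
x̄ = 467687.50 / 9712.50 = 48.15 mm
ȳ = 450187.50 / 9712.50 = 46.35 mm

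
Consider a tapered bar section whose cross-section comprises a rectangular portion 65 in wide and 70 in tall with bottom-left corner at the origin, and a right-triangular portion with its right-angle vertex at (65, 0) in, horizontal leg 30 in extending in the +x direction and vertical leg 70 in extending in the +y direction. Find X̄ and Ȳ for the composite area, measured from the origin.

rectangular portion: A = 65 × 70 = 4550.00, centroid at (32.50, 35.00).
triangular portion: A = ½·30·70 = 1050.00, centroid at (75.00, 23.33).
ΣA = 5600.00 in²
ΣAX̄ = (4550.00)(32.50) + (1050.00)(75.00) = 226625.00 in³
ΣAȲ = (4550.00)(35.00) + (1050.00)(23.33) = 183750.00 in³
X̄ = 226625.00 / 5600.00 = 40.47 in
Ȳ = 183750.00 / 5600.00 = 32.81 in

X̄ = 40.47 in, Ȳ = 32.81 in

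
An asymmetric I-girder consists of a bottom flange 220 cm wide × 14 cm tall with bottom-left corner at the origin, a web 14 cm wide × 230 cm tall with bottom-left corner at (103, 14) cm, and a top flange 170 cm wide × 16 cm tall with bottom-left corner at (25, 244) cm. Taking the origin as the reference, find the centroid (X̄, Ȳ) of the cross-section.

bottom flange: A = 220 × 14 = 3080.00, centroid at (110.00, 7.00).
web: A = 14 × 230 = 3220.00, centroid at (110.00, 129.00).
top flange: A = 170 × 16 = 2720.00, centroid at (110.00, 252.00).
ΣA = 9020.00 cm²
ΣAX̄ = (3080.00)(110.00) + (3220.00)(110.00) + (2720.00)(110.00) = 992200.00 cm³
ΣAȲ = (3080.00)(7.00) + (3220.00)(129.00) + (2720.00)(252.00) = 1122380.00 cm³
X̄ = 992200.00 / 9020.00 = 110.00 cm
Ȳ = 1122380.00 / 9020.00 = 124.43 cm

X̄ = 110.00 cm, Ȳ = 124.43 cm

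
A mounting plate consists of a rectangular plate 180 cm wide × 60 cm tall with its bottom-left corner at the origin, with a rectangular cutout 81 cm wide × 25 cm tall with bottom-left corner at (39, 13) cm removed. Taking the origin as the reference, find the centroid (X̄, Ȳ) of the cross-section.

X̄ = 92.42 cm, Ȳ = 31.04 cm

plate: A = 180 × 60 = 10800.00, centroid at (90.00, 30.00).
hole: A = −(81 × 25) = -2025.00, centroid at (79.50, 25.50).
ΣA = 8775.00 cm²
ΣAX̄ = (10800.00)(90.00) + (-2025.00)(79.50) = 811012.50 cm³
ΣAȲ = (10800.00)(30.00) + (-2025.00)(25.50) = 272362.50 cm³
X̄ = 811012.50 / 8775.00 = 92.42 cm
Ȳ = 272362.50 / 8775.00 = 31.04 cm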